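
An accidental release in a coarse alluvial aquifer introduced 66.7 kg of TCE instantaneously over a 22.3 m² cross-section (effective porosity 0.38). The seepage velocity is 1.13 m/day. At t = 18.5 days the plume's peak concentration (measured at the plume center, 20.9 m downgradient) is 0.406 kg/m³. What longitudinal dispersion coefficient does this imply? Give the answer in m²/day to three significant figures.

At the plume center C_max = M/(n_e·A·√(4πDt)), so D = M²/(4πt·(n_e·A·C_max)²).
n_e·A·C_max = 0.38 × 22.3 × 0.406 = 3.440 kg/m.
D = 66.7²/(4π × 18.5 × 3.440²) = 1.62 m²/day.

1.62 m²/day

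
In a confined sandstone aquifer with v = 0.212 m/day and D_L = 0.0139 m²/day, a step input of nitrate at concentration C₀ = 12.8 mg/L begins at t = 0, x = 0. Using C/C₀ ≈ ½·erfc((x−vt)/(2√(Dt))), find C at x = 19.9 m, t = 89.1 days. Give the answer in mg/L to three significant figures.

For a continuous step input, C/C₀ ≈ ½·erfc((x−vt)/(2√(Dt))).
vt = 0.212 × 89.1 = 18.8892 m and 2√(Dt) = 2√(0.0139 × 89.1) = 2.226 m.
Argument (x−vt)/(2√(Dt)) = (19.9 − 18.8892)/2.226 = 0.4541; ½·erfc(0.4541) = 0.2604.
C = 12.8 × 0.2604 = 3.33 mg/L.

3.33 mg/L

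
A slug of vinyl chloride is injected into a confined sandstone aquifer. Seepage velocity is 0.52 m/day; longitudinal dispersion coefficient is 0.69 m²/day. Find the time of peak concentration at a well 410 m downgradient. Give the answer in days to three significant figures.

For the 1D instantaneous-source solution, setting ∂C/∂t = 0 at fixed x gives v²t² + 2Dt − x² = 0, so t = (√(D² + v²x²) − D)/v².
√(D² + v²x²) = √(0.69² + 0.52² × 410²) = 213.2; v² = 0.2704.
t = (213.2 − 0.69)/0.2704 = 786 days (vs. the pure-advection estimate x/v = 788 d).

786 days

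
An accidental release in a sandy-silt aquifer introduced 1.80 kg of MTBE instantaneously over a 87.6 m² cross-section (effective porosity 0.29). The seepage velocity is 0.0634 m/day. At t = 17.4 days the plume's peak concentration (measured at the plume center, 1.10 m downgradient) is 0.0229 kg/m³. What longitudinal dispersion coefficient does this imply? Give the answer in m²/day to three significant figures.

0.0438 m²/day

At the plume center C_max = M/(n_e·A·√(4πDt)), so D = M²/(4πt·(n_e·A·C_max)²).
n_e·A·C_max = 0.29 × 87.6 × 0.0229 = 0.5818 kg/m.
D = 1.80²/(4π × 17.4 × 0.5818²) = 0.0438 m²/day.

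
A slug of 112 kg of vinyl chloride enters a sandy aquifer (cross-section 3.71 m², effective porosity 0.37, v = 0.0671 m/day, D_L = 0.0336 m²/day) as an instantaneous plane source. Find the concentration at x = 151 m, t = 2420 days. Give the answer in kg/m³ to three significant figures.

For an instantaneous plane source, C(x,t) = M/(n_e·A·√(4πDt)) · exp(−(x−vt)²/(4Dt)), with n_e·A the pore (flow) area.
Plume center vt = 0.0671 × 2420 = 162.382 m, so the well at 151 m is 11.382 m upgradient of the peak.
√(4πDt) = 31.97 m, giving peak height M/(n_e·A·√(4πDt)) = 112/(0.37 × 3.71 × 31.97) = 2.552 kg/m³.
(x−vt)²/(4Dt) = (-11.382)²/(4 × 0.0336 × 2420) = 0.3983; exp(−0.3983) = 0.6715.
C = 2.552 × 0.6715 = 1.71 kg/m³.

1.71 kg/m³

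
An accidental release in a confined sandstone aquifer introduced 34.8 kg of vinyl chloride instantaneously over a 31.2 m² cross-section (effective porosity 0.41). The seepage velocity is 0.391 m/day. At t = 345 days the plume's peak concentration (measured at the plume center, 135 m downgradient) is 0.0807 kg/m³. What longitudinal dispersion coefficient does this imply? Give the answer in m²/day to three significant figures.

At the plume center C_max = M/(n_e·A·√(4πDt)), so D = M²/(4πt·(n_e·A·C_max)²).
n_e·A·C_max = 0.41 × 31.2 × 0.0807 = 1.032 kg/m.
D = 34.8²/(4π × 345 × 1.032²) = 0.262 m²/day.

0.262 m²/day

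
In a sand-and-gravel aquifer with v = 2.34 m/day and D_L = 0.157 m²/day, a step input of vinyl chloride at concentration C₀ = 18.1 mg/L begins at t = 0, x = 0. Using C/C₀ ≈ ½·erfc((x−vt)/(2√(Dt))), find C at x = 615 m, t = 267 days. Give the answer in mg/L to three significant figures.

For a continuous step input, C/C₀ ≈ ½·erfc((x−vt)/(2√(Dt))).
vt = 2.34 × 267 = 624.78 m and 2√(Dt) = 2√(0.157 × 267) = 12.95 m.
Argument (x−vt)/(2√(Dt)) = (615 − 624.78)/12.95 = -0.7552; ½·erfc(-0.7552) = 0.8572.
C = 18.1 × 0.8572 = 15.5 mg/L.

15.5 mg/L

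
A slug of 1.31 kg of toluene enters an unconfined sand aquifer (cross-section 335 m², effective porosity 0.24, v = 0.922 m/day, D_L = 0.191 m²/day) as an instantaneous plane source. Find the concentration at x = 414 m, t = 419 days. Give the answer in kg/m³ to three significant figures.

For an instantaneous plane source, C(x,t) = M/(n_e·A·√(4πDt)) · exp(−(x−vt)²/(4Dt)), with n_e·A the pore (flow) area.
Plume center vt = 0.922 × 419 = 386.318 m, so the well at 414 m is 27.682 m downgradient of the peak.
√(4πDt) = 31.71 m, giving peak height M/(n_e·A·√(4πDt)) = 1.31/(0.24 × 335 × 31.71) = 0.0005138 kg/m³.
(x−vt)²/(4Dt) = (27.682)²/(4 × 0.191 × 419) = 2.394; exp(−2.394) = 0.09126.
C = 0.0005138 × 0.09126 = 4.69e-05 kg/m³.

4.69e-05 kg/m³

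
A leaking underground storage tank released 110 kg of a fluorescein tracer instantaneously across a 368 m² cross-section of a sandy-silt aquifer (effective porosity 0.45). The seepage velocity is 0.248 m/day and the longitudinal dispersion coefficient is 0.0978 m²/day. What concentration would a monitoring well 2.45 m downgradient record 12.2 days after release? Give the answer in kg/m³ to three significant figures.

0.160 kg/m³

For an instantaneous plane source, C(x,t) = M/(n_e·A·√(4πDt)) · exp(−(x−vt)²/(4Dt)), with n_e·A the pore (flow) area.
Plume center vt = 0.248 × 12.2 = 3.0256 m, so the well at 2.45 m is 0.5756 m upgradient of the peak.
√(4πDt) = 3.872 m, giving peak height M/(n_e·A·√(4πDt)) = 110/(0.45 × 368 × 3.872) = 0.1716 kg/m³.
(x−vt)²/(4Dt) = (-0.5756)²/(4 × 0.0978 × 12.2) = 0.06942; exp(−0.06942) = 0.9329.
C = 0.1716 × 0.9329 = 0.160 kg/m³.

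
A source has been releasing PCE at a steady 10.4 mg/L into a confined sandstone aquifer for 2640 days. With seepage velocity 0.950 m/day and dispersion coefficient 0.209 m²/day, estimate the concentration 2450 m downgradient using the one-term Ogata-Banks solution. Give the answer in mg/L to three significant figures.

9.98 mg/L

For a continuous step input, C/C₀ ≈ ½·erfc((x−vt)/(2√(Dt))).
vt = 0.950 × 2640 = 2508 m and 2√(Dt) = 2√(0.209 × 2640) = 46.98 m.
Argument (x−vt)/(2√(Dt)) = (2450 − 2508)/46.98 = -1.235; ½·erfc(-1.235) = 0.9596.
C = 10.4 × 0.9596 = 9.98 mg/L.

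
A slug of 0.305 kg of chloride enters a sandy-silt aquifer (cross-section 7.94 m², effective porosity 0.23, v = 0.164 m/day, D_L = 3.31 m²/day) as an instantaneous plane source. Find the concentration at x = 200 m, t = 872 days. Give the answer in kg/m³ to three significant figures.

For an instantaneous plane source, C(x,t) = M/(n_e·A·√(4πDt)) · exp(−(x−vt)²/(4Dt)), with n_e·A the pore (flow) area.
Plume center vt = 0.164 × 872 = 143.008 m, so the well at 200 m is 56.992 m downgradient of the peak.
√(4πDt) = 190.4 m, giving peak height M/(n_e·A·√(4πDt)) = 0.305/(0.23 × 7.94 × 190.4) = 0.0008772 kg/m³.
(x−vt)²/(4Dt) = (56.992)²/(4 × 3.31 × 872) = 0.2813; exp(−0.2813) = 0.7548.
C = 0.0008772 × 0.7548 = 0.000662 kg/m³.

0.000662 kg/m³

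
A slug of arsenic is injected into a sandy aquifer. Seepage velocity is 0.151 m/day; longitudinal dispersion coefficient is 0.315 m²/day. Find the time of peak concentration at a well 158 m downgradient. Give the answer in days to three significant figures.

For the 1D instantaneous-source solution, setting ∂C/∂t = 0 at fixed x gives v²t² + 2Dt − x² = 0, so t = (√(D² + v²x²) − D)/v².
√(D² + v²x²) = √(0.315² + 0.151² × 158²) = 23.86; v² = 0.022801.
t = (23.86 − 0.315)/0.022801 = 1030 days (vs. the pure-advection estimate x/v = 1050 d).

1030 days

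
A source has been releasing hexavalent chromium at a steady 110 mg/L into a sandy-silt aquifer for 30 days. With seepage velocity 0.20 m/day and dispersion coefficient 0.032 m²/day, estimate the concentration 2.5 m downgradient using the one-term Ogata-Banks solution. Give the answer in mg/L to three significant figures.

For a continuous step input, C/C₀ ≈ ½·erfc((x−vt)/(2√(Dt))).
vt = 0.20 × 30 = 6 m and 2√(Dt) = 2√(0.032 × 30) = 1.960 m.
Argument (x−vt)/(2√(Dt)) = (2.5 − 6)/1.960 = -1.786; ½·erfc(-1.786) = 0.9942.
C = 110 × 0.9942 = 109 mg/L.

109 mg/L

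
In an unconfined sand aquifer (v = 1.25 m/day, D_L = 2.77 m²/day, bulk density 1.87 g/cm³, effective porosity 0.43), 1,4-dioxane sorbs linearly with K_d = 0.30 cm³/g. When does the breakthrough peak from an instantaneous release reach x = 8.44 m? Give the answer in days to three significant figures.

Retardation factor R = 1 + ρ_b·K_d/n = 1 + 1.87 × 0.30/0.43 = 2.305.
Sorption retards both mechanisms: v_R = v/R = 0.5423 m/day, D_R = D/R = 1.202 m²/day.
Peak time from v_R²t² + 2D_R t − x² = 0: t = (√(D_R² + v_R²x²) − D_R)/v_R².
√(D_R² + v_R²x²) = √(1.202² + 0.5423² × 8.44²) = 4.732; v_R² = 0.2941.
t = (4.732 − 1.202)/0.2941 = 12.0 days.

12.0 days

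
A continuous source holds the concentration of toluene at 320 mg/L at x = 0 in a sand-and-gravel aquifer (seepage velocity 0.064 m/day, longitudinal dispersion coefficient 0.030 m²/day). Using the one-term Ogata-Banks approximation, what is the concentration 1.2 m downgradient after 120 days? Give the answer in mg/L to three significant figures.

317 mg/L

For a continuous step input, C/C₀ ≈ ½·erfc((x−vt)/(2√(Dt))).
vt = 0.064 × 120 = 7.68 m and 2√(Dt) = 2√(0.030 × 120) = 3.795 m.
Argument (x−vt)/(2√(Dt)) = (1.2 − 7.68)/3.795 = -1.708; ½·erfc(-1.708) = 0.9921.
C = 320 × 0.9921 = 317 mg/L.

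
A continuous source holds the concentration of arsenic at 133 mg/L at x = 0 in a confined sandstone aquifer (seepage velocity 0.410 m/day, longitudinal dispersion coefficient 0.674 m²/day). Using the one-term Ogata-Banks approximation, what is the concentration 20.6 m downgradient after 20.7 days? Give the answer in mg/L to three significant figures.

1.45 mg/L

For a continuous step input, C/C₀ ≈ ½·erfc((x−vt)/(2√(Dt))).
vt = 0.410 × 20.7 = 8.487 m and 2√(Dt) = 2√(0.674 × 20.7) = 7.470 m.
Argument (x−vt)/(2√(Dt)) = (20.6 − 8.487)/7.470 = 1.622; ½·erfc(1.622) = 0.01090.
C = 133 × 0.01090 = 1.45 mg/L.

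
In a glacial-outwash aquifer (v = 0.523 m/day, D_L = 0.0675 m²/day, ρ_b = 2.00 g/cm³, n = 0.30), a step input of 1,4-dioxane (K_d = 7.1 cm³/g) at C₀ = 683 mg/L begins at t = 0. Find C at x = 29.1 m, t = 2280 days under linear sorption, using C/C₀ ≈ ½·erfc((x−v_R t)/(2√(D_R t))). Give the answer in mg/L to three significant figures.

Retardation factor R = 1 + ρ_b·K_d/n = 1 + 2.00 × 7.1/0.30 = 48.33.
Sorption retards both mechanisms: v_R = v/R = 0.01082 m/day, D_R = D/R = 0.001397 m²/day.
v_R·t = 0.01082 × 2280 = 24.6696 m; 2√(D_R t) = 3.569 m; argument = (29.1 − 24.6696)/3.569 = 1.241.
C = C₀ × ½·erfc(1.241) = 683 × 0.03963 = 27.1 mg/L.

27.1 mg/L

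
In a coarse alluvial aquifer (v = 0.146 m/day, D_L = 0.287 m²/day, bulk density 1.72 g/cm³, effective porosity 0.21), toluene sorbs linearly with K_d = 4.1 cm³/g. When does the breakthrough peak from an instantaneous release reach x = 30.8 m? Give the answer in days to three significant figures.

Retardation factor R = 1 + ρ_b·K_d/n = 1 + 1.72 × 4.1/0.21 = 34.58.
Sorption retards both mechanisms: v_R = v/R = 0.004222 m/day, D_R = D/R = 0.008300 m²/day.
Peak time from v_R²t² + 2D_R t − x² = 0: t = (√(D_R² + v_R²x²) − D_R)/v_R².
√(D_R² + v_R²x²) = √(0.008300² + 0.004222² × 30.8²) = 0.1303; v_R² = 1.783e-05.
t = (0.1303 − 0.008300)/1.783e-05 = 6840 days.

6840 days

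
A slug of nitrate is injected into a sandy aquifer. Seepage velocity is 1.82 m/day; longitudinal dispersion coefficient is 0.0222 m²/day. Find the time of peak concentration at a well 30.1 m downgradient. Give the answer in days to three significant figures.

16.5 days

For the 1D instantaneous-source solution, setting ∂C/∂t = 0 at fixed x gives v²t² + 2Dt − x² = 0, so t = (√(D² + v²x²) − D)/v².
√(D² + v²x²) = √(0.0222² + 1.82² × 30.1²) = 54.78; v² = 3.3124.
t = (54.78 − 0.0222)/3.3124 = 16.5 days (vs. the pure-advection estimate x/v = 16.5 d).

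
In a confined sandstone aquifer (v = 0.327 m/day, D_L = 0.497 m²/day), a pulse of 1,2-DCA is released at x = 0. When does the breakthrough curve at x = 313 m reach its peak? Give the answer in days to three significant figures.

953 days

For the 1D instantaneous-source solution, setting ∂C/∂t = 0 at fixed x gives v²t² + 2Dt − x² = 0, so t = (√(D² + v²x²) − D)/v².
√(D² + v²x²) = √(0.497² + 0.327² × 313²) = 102.4; v² = 0.106929.
t = (102.4 − 0.497)/0.106929 = 953 days (vs. the pure-advection estimate x/v = 957 d).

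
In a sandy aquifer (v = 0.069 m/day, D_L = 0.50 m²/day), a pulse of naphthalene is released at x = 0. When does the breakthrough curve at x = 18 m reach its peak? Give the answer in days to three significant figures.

176 days

For the 1D instantaneous-source solution, setting ∂C/∂t = 0 at fixed x gives v²t² + 2Dt − x² = 0, so t = (√(D² + v²x²) − D)/v².
√(D² + v²x²) = √(0.50² + 0.069² × 18²) = 1.339; v² = 0.004761.
t = (1.339 − 0.50)/0.004761 = 176 days (vs. the pure-advection estimate x/v = 261 d).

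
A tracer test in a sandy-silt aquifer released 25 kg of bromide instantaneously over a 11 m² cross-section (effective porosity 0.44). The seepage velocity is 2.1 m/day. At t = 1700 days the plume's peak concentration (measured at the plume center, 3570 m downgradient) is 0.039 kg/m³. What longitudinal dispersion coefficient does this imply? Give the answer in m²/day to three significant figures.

0.821 m²/day

At the plume center C_max = M/(n_e·A·√(4πDt)), so D = M²/(4πt·(n_e·A·C_max)²).
n_e·A·C_max = 0.44 × 11 × 0.039 = 0.1888 kg/m.
D = 25²/(4π × 1700 × 0.1888²) = 0.821 m²/day.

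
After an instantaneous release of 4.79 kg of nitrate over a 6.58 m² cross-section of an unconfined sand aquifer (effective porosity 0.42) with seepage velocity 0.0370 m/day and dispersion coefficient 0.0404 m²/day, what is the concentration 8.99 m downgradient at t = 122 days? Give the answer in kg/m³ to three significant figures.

0.0797 kg/m³

For an instantaneous plane source, C(x,t) = M/(n_e·A·√(4πDt)) · exp(−(x−vt)²/(4Dt)), with n_e·A the pore (flow) area.
Plume center vt = 0.0370 × 122 = 4.514 m, so the well at 8.99 m is 4.476 m downgradient of the peak.
√(4πDt) = 7.870 m, giving peak height M/(n_e·A·√(4πDt)) = 4.79/(0.42 × 6.58 × 7.870) = 0.2202 kg/m³.
(x−vt)²/(4Dt) = (4.476)²/(4 × 0.0404 × 122) = 1.016; exp(−1.016) = 0.3620.
C = 0.2202 × 0.3620 = 0.0797 kg/m³.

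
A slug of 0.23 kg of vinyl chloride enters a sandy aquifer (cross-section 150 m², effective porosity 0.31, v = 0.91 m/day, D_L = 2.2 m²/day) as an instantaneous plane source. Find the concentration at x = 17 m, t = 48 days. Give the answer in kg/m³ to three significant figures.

For an instantaneous plane source, C(x,t) = M/(n_e·A·√(4πDt)) · exp(−(x−vt)²/(4Dt)), with n_e·A the pore (flow) area.
Plume center vt = 0.91 × 48 = 43.68 m, so the well at 17 m is 26.68 m upgradient of the peak.
√(4πDt) = 36.43 m, giving peak height M/(n_e·A·√(4πDt)) = 0.23/(0.31 × 150 × 36.43) = 0.0001358 kg/m³.
(x−vt)²/(4Dt) = (-26.68)²/(4 × 2.2 × 48) = 1.685; exp(−1.685) = 0.1854.
C = 0.0001358 × 0.1854 = 2.52e-05 kg/m³.

2.52e-05 kg/m³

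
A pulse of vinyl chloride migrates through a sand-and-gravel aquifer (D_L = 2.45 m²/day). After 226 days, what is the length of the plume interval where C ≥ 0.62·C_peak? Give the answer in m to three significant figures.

65.1 m

The plume is Gaussian with σ = √(2Dt) = √(2 × 2.45 × 226) = 33.28 m.
C/C_peak = exp(−Δx²/(2σ²)) = 0.62 ⇒ Δx = σ·√(−2 ln 0.62) = 33.28 × 0.9778 = 32.54 m.
Width = 2Δx = 65.1 m.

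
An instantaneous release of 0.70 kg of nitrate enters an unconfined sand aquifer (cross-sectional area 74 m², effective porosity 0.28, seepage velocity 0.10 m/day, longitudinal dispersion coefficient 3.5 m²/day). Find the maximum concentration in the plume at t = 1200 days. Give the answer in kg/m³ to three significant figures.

The peak of an instantaneous 1D plume sits at x = vt; there the Gaussian factor is 1 and C_max = M/(n_e·A·√(4πDt)), where n_e·A is the pore area the mass is dissolved in.
√(4πDt) = √(4π × 3.5 × 1200) = 229.7 m, so C_max = 0.70/(0.28 × 74 × 229.7) = 0.000147 kg/m³.

0.000147 kg/m³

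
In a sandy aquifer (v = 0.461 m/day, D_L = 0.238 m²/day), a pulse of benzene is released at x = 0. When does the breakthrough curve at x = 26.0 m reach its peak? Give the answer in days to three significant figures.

For the 1D instantaneous-source solution, setting ∂C/∂t = 0 at fixed x gives v²t² + 2Dt − x² = 0, so t = (√(D² + v²x²) − D)/v².
√(D² + v²x²) = √(0.238² + 0.461² × 26.0²) = 11.99; v² = 0.212521.
t = (11.99 − 0.238)/0.212521 = 55.3 days (vs. the pure-advection estimate x/v = 56.4 d).

55.3 days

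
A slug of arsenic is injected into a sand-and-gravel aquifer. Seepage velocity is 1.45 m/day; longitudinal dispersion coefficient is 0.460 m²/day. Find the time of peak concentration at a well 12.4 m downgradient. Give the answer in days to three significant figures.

8.34 days

For the 1D instantaneous-source solution, setting ∂C/∂t = 0 at fixed x gives v²t² + 2Dt − x² = 0, so t = (√(D² + v²x²) − D)/v².
√(D² + v²x²) = √(0.460² + 1.45² × 12.4²) = 17.99; v² = 2.1025.
t = (17.99 − 0.460)/2.1025 = 8.34 days (vs. the pure-advection estimate x/v = 8.55 d).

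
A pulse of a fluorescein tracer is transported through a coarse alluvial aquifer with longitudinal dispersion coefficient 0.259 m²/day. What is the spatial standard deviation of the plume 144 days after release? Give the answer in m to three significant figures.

8.64 m

Dispersive spreading gives a Gaussian with σ² = 2Dt; advection only shifts the center.
σ = √(2 × 0.259 × 144) = 8.64 m.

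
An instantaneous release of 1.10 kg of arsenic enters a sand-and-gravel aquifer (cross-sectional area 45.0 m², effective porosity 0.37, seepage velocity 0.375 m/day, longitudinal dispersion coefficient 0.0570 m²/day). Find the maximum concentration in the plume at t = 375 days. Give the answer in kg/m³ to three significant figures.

The peak of an instantaneous 1D plume sits at x = vt; there the Gaussian factor is 1 and C_max = M/(n_e·A·√(4πDt)), where n_e·A is the pore area the mass is dissolved in.
√(4πDt) = √(4π × 0.0570 × 375) = 16.39 m, so C_max = 1.10/(0.37 × 45.0 × 16.39) = 0.00403 kg/m³.

0.00403 kg/m³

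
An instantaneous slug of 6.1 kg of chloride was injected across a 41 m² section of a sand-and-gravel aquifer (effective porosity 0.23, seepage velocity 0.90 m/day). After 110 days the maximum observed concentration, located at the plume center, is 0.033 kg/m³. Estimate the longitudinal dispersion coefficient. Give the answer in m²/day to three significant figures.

0.278 m²/day

At the plume center C_max = M/(n_e·A·√(4πDt)), so D = M²/(4πt·(n_e·A·C_max)²).
n_e·A·C_max = 0.23 × 41 × 0.033 = 0.3112 kg/m.
D = 6.1²/(4π × 110 × 0.3112²) = 0.278 m²/day.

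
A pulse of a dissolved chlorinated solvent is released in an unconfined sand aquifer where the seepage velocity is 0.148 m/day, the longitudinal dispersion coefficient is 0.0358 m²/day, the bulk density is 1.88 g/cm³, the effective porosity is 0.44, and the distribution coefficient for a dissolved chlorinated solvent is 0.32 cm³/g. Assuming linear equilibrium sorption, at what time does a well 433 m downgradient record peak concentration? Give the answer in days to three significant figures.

6920 days

Retardation factor R = 1 + ρ_b·K_d/n = 1 + 1.88 × 0.32/0.44 = 2.367.
Sorption retards both mechanisms: v_R = v/R = 0.06253 m/day, D_R = D/R = 0.01512 m²/day.
Peak time from v_R²t² + 2D_R t − x² = 0: t = (√(D_R² + v_R²x²) − D_R)/v_R².
√(D_R² + v_R²x²) = √(0.01512² + 0.06253² × 433²) = 27.08; v_R² = 0.003910.
t = (27.08 − 0.01512)/0.003910 = 6920 days.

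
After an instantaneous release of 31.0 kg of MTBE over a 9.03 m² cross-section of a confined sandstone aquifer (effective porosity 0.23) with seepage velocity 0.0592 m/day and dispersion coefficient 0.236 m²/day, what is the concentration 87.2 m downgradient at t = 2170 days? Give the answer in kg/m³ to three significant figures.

0.0810 kg/m³

For an instantaneous plane source, C(x,t) = M/(n_e·A·√(4πDt)) · exp(−(x−vt)²/(4Dt)), with n_e·A the pore (flow) area.
Plume center vt = 0.0592 × 2170 = 128.464 m, so the well at 87.2 m is 41.264 m upgradient of the peak.
√(4πDt) = 80.22 m, giving peak height M/(n_e·A·√(4πDt)) = 31.0/(0.23 × 9.03 × 80.22) = 0.1861 kg/m³.
(x−vt)²/(4Dt) = (-41.264)²/(4 × 0.236 × 2170) = 0.8312; exp(−0.8312) = 0.4355.
C = 0.1861 × 0.4355 = 0.0810 kg/m³.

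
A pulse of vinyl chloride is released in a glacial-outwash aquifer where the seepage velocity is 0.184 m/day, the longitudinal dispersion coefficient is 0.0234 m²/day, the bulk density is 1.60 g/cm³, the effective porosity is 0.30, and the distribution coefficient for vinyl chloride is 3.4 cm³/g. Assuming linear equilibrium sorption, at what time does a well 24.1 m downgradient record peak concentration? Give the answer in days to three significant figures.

2490 days

Retardation factor R = 1 + ρ_b·K_d/n = 1 + 1.60 × 3.4/0.30 = 19.13.
Sorption retards both mechanisms: v_R = v/R = 0.009618 m/day, D_R = D/R = 0.001223 m²/day.
Peak time from v_R²t² + 2D_R t − x² = 0: t = (√(D_R² + v_R²x²) − D_R)/v_R².
√(D_R² + v_R²x²) = √(0.001223² + 0.009618² × 24.1²) = 0.2318; v_R² = 9.251e-05.
t = (0.2318 − 0.001223)/9.251e-05 = 2490 days.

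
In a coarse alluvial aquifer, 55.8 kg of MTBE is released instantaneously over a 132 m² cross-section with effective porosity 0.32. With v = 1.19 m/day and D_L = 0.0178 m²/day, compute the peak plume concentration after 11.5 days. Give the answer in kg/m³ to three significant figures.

0.824 kg/m³

The peak of an instantaneous 1D plume sits at x = vt; there the Gaussian factor is 1 and C_max = M/(n_e·A·√(4πDt)), where n_e·A is the pore area the mass is dissolved in.
√(4πDt) = √(4π × 0.0178 × 11.5) = 1.604 m, so C_max = 55.8/(0.32 × 132 × 1.604) = 0.824 kg/m³.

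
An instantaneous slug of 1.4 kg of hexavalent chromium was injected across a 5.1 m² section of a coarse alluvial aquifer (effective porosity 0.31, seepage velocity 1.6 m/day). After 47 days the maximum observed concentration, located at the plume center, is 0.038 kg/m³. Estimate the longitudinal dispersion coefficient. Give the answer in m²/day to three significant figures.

At the plume center C_max = M/(n_e·A·√(4πDt)), so D = M²/(4πt·(n_e·A·C_max)²).
n_e·A·C_max = 0.31 × 5.1 × 0.038 = 0.06008 kg/m.
D = 1.4²/(4π × 47 × 0.06008²) = 0.919 m²/day.

0.919 m²/day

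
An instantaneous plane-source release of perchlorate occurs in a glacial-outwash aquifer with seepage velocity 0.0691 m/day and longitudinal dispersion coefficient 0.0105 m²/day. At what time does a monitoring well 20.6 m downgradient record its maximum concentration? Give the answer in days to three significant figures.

For the 1D instantaneous-source solution, setting ∂C/∂t = 0 at fixed x gives v²t² + 2Dt − x² = 0, so t = (√(D² + v²x²) − D)/v².
√(D² + v²x²) = √(0.0105² + 0.0691² × 20.6²) = 1.423; v² = 0.00477481.
t = (1.423 − 0.0105)/0.00477481 = 296 days (vs. the pure-advection estimate x/v = 298 d).

296 days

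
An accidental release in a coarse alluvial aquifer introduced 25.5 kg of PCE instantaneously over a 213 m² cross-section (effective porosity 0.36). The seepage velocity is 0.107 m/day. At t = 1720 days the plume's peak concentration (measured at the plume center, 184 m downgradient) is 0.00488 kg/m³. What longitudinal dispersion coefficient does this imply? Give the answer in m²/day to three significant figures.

0.215 m²/day

At the plume center C_max = M/(n_e·A·√(4πDt)), so D = M²/(4πt·(n_e·A·C_max)²).
n_e·A·C_max = 0.36 × 213 × 0.00488 = 0.3742 kg/m.
D = 25.5²/(4π × 1720 × 0.3742²) = 0.215 m²/day.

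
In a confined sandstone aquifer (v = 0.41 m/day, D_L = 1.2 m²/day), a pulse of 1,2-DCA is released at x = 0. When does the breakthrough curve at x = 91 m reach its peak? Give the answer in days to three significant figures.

215 days

For the 1D instantaneous-source solution, setting ∂C/∂t = 0 at fixed x gives v²t² + 2Dt − x² = 0, so t = (√(D² + v²x²) − D)/v².
√(D² + v²x²) = √(1.2² + 0.41² × 91²) = 37.33; v² = 0.1681.
t = (37.33 − 1.2)/0.1681 = 215 days (vs. the pure-advection estimate x/v = 222 d).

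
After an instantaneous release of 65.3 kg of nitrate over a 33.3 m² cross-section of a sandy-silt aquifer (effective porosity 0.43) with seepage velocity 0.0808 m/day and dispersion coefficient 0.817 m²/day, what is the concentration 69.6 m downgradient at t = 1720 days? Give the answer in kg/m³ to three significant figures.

For an instantaneous plane source, C(x,t) = M/(n_e·A·√(4πDt)) · exp(−(x−vt)²/(4Dt)), with n_e·A the pore (flow) area.
Plume center vt = 0.0808 × 1720 = 138.976 m, so the well at 69.6 m is 69.376 m upgradient of the peak.
√(4πDt) = 132.9 m, giving peak height M/(n_e·A·√(4πDt)) = 65.3/(0.43 × 33.3 × 132.9) = 0.03431 kg/m³.
(x−vt)²/(4Dt) = (-69.376)²/(4 × 0.817 × 1720) = 0.8563; exp(−0.8563) = 0.4247.
C = 0.03431 × 0.4247 = 0.0146 kg/m³.

0.0146 kg/m³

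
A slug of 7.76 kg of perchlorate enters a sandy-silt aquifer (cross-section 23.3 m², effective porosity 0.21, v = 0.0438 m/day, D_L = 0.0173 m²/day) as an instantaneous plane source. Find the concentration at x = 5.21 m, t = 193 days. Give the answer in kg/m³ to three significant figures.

0.111 kg/m³

For an instantaneous plane source, C(x,t) = M/(n_e·A·√(4πDt)) · exp(−(x−vt)²/(4Dt)), with n_e·A the pore (flow) area.
Plume center vt = 0.0438 × 193 = 8.4534 m, so the well at 5.21 m is 3.2434 m upgradient of the peak.
√(4πDt) = 6.477 m, giving peak height M/(n_e·A·√(4πDt)) = 7.76/(0.21 × 23.3 × 6.477) = 0.2449 kg/m³.
(x−vt)²/(4Dt) = (-3.2434)²/(4 × 0.0173 × 193) = 0.7877; exp(−0.7877) = 0.4549.
C = 0.2449 × 0.4549 = 0.111 kg/m³.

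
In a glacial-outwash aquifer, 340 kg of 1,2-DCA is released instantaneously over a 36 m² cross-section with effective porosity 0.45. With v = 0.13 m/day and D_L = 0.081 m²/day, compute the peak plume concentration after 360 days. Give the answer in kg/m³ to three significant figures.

1.10 kg/m³

The peak of an instantaneous 1D plume sits at x = vt; there the Gaussian factor is 1 and C_max = M/(n_e·A·√(4πDt)), where n_e·A is the pore area the mass is dissolved in.
√(4πDt) = √(4π × 0.081 × 360) = 19.14 m, so C_max = 340/(0.45 × 36 × 19.14) = 1.10 kg/m³.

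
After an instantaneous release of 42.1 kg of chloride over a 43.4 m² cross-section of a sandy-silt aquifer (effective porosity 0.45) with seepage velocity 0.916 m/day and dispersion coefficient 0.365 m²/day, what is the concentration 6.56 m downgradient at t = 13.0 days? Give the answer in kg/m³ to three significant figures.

For an instantaneous plane source, C(x,t) = M/(n_e·A·√(4πDt)) · exp(−(x−vt)²/(4Dt)), with n_e·A the pore (flow) area.
Plume center vt = 0.916 × 13.0 = 11.908 m, so the well at 6.56 m is 5.348 m upgradient of the peak.
√(4πDt) = 7.722 m, giving peak height M/(n_e·A·√(4πDt)) = 42.1/(0.45 × 43.4 × 7.722) = 0.2792 kg/m³.
(x−vt)²/(4Dt) = (-5.348)²/(4 × 0.365 × 13.0) = 1.507; exp(−1.507) = 0.2216.
C = 0.2792 × 0.2216 = 0.0619 kg/m³.

0.0619 kg/m³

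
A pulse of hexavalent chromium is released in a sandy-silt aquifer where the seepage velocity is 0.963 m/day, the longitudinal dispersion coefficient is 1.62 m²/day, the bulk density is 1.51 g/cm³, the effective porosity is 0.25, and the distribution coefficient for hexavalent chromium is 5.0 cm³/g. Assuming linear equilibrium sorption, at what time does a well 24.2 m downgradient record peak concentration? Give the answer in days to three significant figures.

731 days

Retardation factor R = 1 + ρ_b·K_d/n = 1 + 1.51 × 5.0/0.25 = 31.20.
Sorption retards both mechanisms: v_R = v/R = 0.03087 m/day, D_R = D/R = 0.05192 m²/day.
Peak time from v_R²t² + 2D_R t − x² = 0: t = (√(D_R² + v_R²x²) − D_R)/v_R².
√(D_R² + v_R²x²) = √(0.05192² + 0.03087² × 24.2²) = 0.7489; v_R² = 0.0009530.
t = (0.7489 − 0.05192)/0.0009530 = 731 days.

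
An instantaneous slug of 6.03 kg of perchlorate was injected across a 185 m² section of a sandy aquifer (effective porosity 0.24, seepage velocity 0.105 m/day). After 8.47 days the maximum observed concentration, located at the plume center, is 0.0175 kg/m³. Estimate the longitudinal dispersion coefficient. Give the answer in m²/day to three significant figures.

0.566 m²/day

At the plume center C_max = M/(n_e·A·√(4πDt)), so D = M²/(4πt·(n_e·A·C_max)²).
n_e·A·C_max = 0.24 × 185 × 0.0175 = 0.7770 kg/m.
D = 6.03²/(4π × 8.47 × 0.7770²) = 0.566 m²/day.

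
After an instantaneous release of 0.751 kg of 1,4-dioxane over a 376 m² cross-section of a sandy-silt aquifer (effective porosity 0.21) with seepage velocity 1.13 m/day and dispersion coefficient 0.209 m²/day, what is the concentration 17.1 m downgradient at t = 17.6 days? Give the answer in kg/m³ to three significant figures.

0.000825 kg/m³

For an instantaneous plane source, C(x,t) = M/(n_e·A·√(4πDt)) · exp(−(x−vt)²/(4Dt)), with n_e·A the pore (flow) area.
Plume center vt = 1.13 × 17.6 = 19.888 m, so the well at 17.1 m is 2.788 m upgradient of the peak.
√(4πDt) = 6.799 m, giving peak height M/(n_e·A·√(4πDt)) = 0.751/(0.21 × 376 × 6.799) = 0.001399 kg/m³.
(x−vt)²/(4Dt) = (-2.788)²/(4 × 0.209 × 17.6) = 0.5283; exp(−0.5283) = 0.5896.
C = 0.001399 × 0.5896 = 0.000825 kg/m³.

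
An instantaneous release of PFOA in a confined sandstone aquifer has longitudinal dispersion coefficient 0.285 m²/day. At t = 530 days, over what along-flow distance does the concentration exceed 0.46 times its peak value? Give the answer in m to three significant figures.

The plume is Gaussian with σ = √(2Dt) = √(2 × 0.285 × 530) = 17.38 m.
C/C_peak = exp(−Δx²/(2σ²)) = 0.46 ⇒ Δx = σ·√(−2 ln 0.46) = 17.38 × 1.246 = 21.66 m.
Width = 2Δx = 43.3 m.

43.3 m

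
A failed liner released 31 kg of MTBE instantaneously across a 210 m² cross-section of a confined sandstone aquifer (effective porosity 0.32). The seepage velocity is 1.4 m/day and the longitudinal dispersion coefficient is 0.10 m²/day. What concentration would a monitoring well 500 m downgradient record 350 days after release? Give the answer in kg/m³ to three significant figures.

For an instantaneous plane source, C(x,t) = M/(n_e·A·√(4πDt)) · exp(−(x−vt)²/(4Dt)), with n_e·A the pore (flow) area.
Plume center vt = 1.4 × 350 = 490 m, so the well at 500 m is 10 m downgradient of the peak.
√(4πDt) = 20.97 m, giving peak height M/(n_e·A·√(4πDt)) = 31/(0.32 × 210 × 20.97) = 0.02200 kg/m³.
(x−vt)²/(4Dt) = (10)²/(4 × 0.10 × 350) = 0.7143; exp(−0.7143) = 0.4895.
C = 0.02200 × 0.4895 = 0.0108 kg/m³.

0.0108 kg/m³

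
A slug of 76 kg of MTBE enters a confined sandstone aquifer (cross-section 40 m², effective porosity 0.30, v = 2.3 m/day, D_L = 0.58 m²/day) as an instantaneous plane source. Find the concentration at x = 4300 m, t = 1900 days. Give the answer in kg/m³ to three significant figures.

0.0177 kg/m³

For an instantaneous plane source, C(x,t) = M/(n_e·A·√(4πDt)) · exp(−(x−vt)²/(4Dt)), with n_e·A the pore (flow) area.
Plume center vt = 2.3 × 1900 = 4370 m, so the well at 4300 m is 70 m upgradient of the peak.
√(4πDt) = 117.7 m, giving peak height M/(n_e·A·√(4πDt)) = 76/(0.30 × 40 × 117.7) = 0.05381 kg/m³.
(x−vt)²/(4Dt) = (-70)²/(4 × 0.58 × 1900) = 1.112; exp(−1.112) = 0.3289.
C = 0.05381 × 0.3289 = 0.0177 kg/m³.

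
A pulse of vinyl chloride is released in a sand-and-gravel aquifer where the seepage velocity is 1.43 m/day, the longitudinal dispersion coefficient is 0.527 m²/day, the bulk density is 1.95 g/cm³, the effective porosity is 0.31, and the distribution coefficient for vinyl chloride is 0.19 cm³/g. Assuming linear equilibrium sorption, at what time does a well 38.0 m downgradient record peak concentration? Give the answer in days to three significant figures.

57.8 days

Retardation factor R = 1 + ρ_b·K_d/n = 1 + 1.95 × 0.19/0.31 = 2.195.
Sorption retards both mechanisms: v_R = v/R = 0.6515 m/day, D_R = D/R = 0.2401 m²/day.
Peak time from v_R²t² + 2D_R t − x² = 0: t = (√(D_R² + v_R²x²) − D_R)/v_R².
√(D_R² + v_R²x²) = √(0.2401² + 0.6515² × 38.0²) = 24.76; v_R² = 0.4245.
t = (24.76 − 0.2401)/0.4245 = 57.8 days.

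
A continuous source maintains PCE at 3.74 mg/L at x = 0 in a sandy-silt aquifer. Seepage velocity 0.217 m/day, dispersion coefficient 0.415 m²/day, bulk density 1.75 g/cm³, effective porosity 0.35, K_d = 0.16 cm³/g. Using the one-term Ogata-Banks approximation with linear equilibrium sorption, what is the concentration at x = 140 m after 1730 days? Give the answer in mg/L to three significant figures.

Retardation factor R = 1 + ρ_b·K_d/n = 1 + 1.75 × 0.16/0.35 = 1.800.
Sorption retards both mechanisms: v_R = v/R = 0.1206 m/day, D_R = D/R = 0.2306 m²/day.
v_R·t = 0.1206 × 1730 = 208.638 m; 2√(D_R t) = 39.95 m; argument = (140 − 208.638)/39.95 = -1.718.
C = C₀ × ½·erfc(-1.718) = 3.74 × 0.9924 = 3.71 mg/L.

3.71 mg/L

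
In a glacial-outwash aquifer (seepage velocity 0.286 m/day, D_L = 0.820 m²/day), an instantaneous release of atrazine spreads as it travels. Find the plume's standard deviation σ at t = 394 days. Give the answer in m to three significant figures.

Dispersive spreading gives a Gaussian with σ² = 2Dt; advection only shifts the center.
σ = √(2 × 0.820 × 394) = 25.4 m.

25.4 m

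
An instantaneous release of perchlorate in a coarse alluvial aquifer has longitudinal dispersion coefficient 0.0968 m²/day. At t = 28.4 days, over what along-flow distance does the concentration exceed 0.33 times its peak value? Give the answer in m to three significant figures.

The plume is Gaussian with σ = √(2Dt) = √(2 × 0.0968 × 28.4) = 2.345 m.
C/C_peak = exp(−Δx²/(2σ²)) = 0.33 ⇒ Δx = σ·√(−2 ln 0.33) = 2.345 × 1.489 = 3.492 m.
Width = 2Δx = 6.98 m.

6.98 m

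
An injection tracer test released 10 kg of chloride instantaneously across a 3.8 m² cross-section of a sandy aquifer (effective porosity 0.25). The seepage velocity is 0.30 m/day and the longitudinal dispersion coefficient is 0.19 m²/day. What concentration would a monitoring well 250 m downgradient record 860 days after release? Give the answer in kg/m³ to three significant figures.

For an instantaneous plane source, C(x,t) = M/(n_e·A·√(4πDt)) · exp(−(x−vt)²/(4Dt)), with n_e·A the pore (flow) area.
Plume center vt = 0.30 × 860 = 258 m, so the well at 250 m is 8 m upgradient of the peak.
√(4πDt) = 45.31 m, giving peak height M/(n_e·A·√(4πDt)) = 10/(0.25 × 3.8 × 45.31) = 0.2323 kg/m³.
(x−vt)²/(4Dt) = (-8)²/(4 × 0.19 × 860) = 0.09792; exp(−0.09792) = 0.9067.
C = 0.2323 × 0.9067 = 0.211 kg/m³.

0.211 kg/m³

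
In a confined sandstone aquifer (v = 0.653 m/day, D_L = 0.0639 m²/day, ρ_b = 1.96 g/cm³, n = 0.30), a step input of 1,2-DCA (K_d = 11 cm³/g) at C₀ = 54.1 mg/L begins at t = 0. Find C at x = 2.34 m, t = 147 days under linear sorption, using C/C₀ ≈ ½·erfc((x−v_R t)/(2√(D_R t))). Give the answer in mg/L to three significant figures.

1.19 mg/L

Retardation factor R = 1 + ρ_b·K_d/n = 1 + 1.96 × 11/0.30 = 72.87.
Sorption retards both mechanisms: v_R = v/R = 0.008961 m/day, D_R = D/R = 0.0008769 m²/day.
v_R·t = 0.008961 × 147 = 1.317267 m; 2√(D_R t) = 0.7181 m; argument = (2.34 − 1.317267)/0.7181 = 1.424.
C = C₀ × ½·erfc(1.424) = 54.1 × 0.02201 = 1.19 mg/L.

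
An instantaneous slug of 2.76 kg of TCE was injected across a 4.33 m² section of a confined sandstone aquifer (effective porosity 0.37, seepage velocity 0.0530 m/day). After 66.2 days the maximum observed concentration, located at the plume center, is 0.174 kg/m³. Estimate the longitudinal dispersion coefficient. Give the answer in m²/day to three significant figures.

At the plume center C_max = M/(n_e·A·√(4πDt)), so D = M²/(4πt·(n_e·A·C_max)²).
n_e·A·C_max = 0.37 × 4.33 × 0.174 = 0.2788 kg/m.
D = 2.76²/(4π × 66.2 × 0.2788²) = 0.118 m²/day.

0.118 m²/day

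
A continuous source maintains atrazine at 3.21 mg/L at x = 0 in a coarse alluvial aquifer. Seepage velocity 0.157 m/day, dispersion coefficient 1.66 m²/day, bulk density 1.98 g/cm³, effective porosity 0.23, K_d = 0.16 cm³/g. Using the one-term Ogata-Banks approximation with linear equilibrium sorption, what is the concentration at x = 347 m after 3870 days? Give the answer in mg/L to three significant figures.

0.343 mg/L

Retardation factor R = 1 + ρ_b·K_d/n = 1 + 1.98 × 0.16/0.23 = 2.377.
Sorption retards both mechanisms: v_R = v/R = 0.06605 m/day, D_R = D/R = 0.6984 m²/day.
v_R·t = 0.06605 × 3870 = 255.6135 m; 2√(D_R t) = 104.0 m; argument = (347 − 255.6135)/104.0 = 0.8787.
C = C₀ × ½·erfc(0.8787) = 3.21 × 0.1070 = 0.343 mg/L.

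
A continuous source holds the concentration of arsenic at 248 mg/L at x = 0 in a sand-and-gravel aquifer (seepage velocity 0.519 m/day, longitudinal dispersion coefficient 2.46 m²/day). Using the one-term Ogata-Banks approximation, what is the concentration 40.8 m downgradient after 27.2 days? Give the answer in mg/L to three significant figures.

For a continuous step input, C/C₀ ≈ ½·erfc((x−vt)/(2√(Dt))).
vt = 0.519 × 27.2 = 14.1168 m and 2√(Dt) = 2√(2.46 × 27.2) = 16.36 m.
Argument (x−vt)/(2√(Dt)) = (40.8 − 14.1168)/16.36 = 1.631; ½·erfc(1.631) = 0.01054.
C = 248 × 0.01054 = 2.61 mg/L.

2.61 mg/L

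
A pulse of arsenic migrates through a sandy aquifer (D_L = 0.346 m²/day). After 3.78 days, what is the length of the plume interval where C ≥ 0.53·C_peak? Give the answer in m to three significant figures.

3.64 m

The plume is Gaussian with σ = √(2Dt) = √(2 × 0.346 × 3.78) = 1.617 m.
C/C_peak = exp(−Δx²/(2σ²)) = 0.53 ⇒ Δx = σ·√(−2 ln 0.53) = 1.617 × 1.127 = 1.822 m.
Width = 2Δx = 3.64 m.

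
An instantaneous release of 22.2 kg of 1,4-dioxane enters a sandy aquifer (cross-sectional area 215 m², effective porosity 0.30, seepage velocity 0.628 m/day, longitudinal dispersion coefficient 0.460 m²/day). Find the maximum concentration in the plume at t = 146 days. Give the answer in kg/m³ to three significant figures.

The peak of an instantaneous 1D plume sits at x = vt; there the Gaussian factor is 1 and C_max = M/(n_e·A·√(4πDt)), where n_e·A is the pore area the mass is dissolved in.
√(4πDt) = √(4π × 0.460 × 146) = 29.05 m, so C_max = 22.2/(0.30 × 215 × 29.05) = 0.0118 kg/m³.

0.0118 kg/m³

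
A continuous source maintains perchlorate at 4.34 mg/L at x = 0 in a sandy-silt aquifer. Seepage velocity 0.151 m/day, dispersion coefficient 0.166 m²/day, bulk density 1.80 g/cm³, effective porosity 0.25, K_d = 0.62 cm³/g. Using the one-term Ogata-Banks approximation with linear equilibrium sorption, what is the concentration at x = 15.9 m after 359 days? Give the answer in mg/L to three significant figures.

Retardation factor R = 1 + ρ_b·K_d/n = 1 + 1.80 × 0.62/0.25 = 5.464.
Sorption retards both mechanisms: v_R = v/R = 0.02764 m/day, D_R = D/R = 0.03038 m²/day.
v_R·t = 0.02764 × 359 = 9.92276 m; 2√(D_R t) = 6.605 m; argument = (15.9 − 9.92276)/6.605 = 0.9050.
C = C₀ × ½·erfc(0.9050) = 4.34 × 0.1003 = 0.435 mg/L.

0.435 mg/L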